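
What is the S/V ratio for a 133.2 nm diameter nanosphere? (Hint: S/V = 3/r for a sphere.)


Radius r = 133.2/2 = 66.6 nm
S/V = 3 / r = 3 / 66.6
S/V = 0.045 nm^-1

0.045


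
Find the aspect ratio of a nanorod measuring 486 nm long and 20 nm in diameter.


Aspect ratio AR = length / diameter
AR = 486 / 20
AR = 24.3

24.3


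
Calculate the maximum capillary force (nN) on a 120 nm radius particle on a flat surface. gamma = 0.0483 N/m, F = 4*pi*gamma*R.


Convert radius: R = 120 nm = 1.2e-07 m
F = 4 * pi * gamma * R
F = 4 * pi * 0.0483 * 1.2e-07
F = 7.28347e-08 N = 72.8347 nN

72.8347


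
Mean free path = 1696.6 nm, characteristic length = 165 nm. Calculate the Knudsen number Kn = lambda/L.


Knudsen number Kn = lambda / L
Kn = 1696.6 / 165
Kn = 10.2824

10.2824


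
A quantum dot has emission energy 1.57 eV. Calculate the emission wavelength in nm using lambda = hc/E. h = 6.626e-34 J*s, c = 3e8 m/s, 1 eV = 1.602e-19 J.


Convert energy: E = 1.57 eV = 1.57 * 1.602e-19 = 2.51514e-19 J
lambda = h*c / E = 6.626e-34 * 3e8 / 2.51514e-19
lambda = 7.90334e-07 m = 790.3 nm

790.3


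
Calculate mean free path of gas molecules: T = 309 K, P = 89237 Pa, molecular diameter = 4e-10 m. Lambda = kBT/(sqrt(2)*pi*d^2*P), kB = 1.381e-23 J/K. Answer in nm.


Mean free path: lambda = kB*T / (sqrt(2) * pi * d^2 * P)
lambda = 1.381e-23 * 309 / (sqrt(2) * pi * (4e-10)^2 * 89237)
lambda = 6.72701e-08 m
lambda = 67.27 nm

67.27


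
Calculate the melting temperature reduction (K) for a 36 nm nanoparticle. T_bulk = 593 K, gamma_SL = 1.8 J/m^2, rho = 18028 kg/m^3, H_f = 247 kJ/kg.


Radius R = 36/2 = 18 nm = 1.8e-08 m
Convert H_f = 247 kJ/kg = 247000 J/kg
dT = 2 * gamma_SL * T_bulk / (rho * H_f * R)
dT = 2 * 1.8 * 593 / (18028 * 247000 * 1.8e-08)
dT = 26.6 K

26.6


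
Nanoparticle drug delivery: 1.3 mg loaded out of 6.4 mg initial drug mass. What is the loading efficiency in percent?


Drug loading efficiency = (drug loaded / drug initial) * 100
DLE = 1.3 / 6.4 * 100
DLE = 0.2031 * 100
DLE = 20.31%

20.31


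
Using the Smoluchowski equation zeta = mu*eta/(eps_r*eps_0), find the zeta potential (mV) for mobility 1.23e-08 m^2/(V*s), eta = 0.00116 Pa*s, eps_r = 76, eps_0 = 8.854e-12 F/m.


Smoluchowski equation: zeta = mu * eta / (eps_r * eps_0)
zeta = 1.23e-08 * 0.00116 / (76 * 8.854e-12)
zeta = 0.021204 V = 21.2 mV

21.2


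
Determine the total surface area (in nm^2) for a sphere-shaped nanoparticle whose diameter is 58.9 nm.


Radius r = 58.9/2 = 29.45 nm
Surface area SA = 4 * pi * r^2
SA = 4 * pi * (29.45)^2
SA = 10898.84 nm^2

10898.84


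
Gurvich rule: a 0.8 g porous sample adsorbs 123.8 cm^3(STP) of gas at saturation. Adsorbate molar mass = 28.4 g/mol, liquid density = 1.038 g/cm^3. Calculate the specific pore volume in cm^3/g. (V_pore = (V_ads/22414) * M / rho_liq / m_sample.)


Moles adsorbed n = V_ads / 22414 = 123.8 / 22414 = 5.523334e-03 mol
Liquid volume V_liq = n * M / rho_liq = 5.523334e-03 * 28.4 / 1.038 = 0.15112 cm^3
Specific pore volume V_pore = V_liq / m_sample = 0.15112 / 0.8
V_pore = 0.1889 cm^3/g

0.1889


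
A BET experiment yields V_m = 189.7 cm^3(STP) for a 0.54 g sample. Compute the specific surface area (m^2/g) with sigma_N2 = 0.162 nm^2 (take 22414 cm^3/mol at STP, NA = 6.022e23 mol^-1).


Number of moles in monolayer = V_m / 22414 = 189.7 / 22414 = 0.00846346
Number of molecules = moles * NA = 0.00846346 * 6.022e23
SA = molecules * sigma / mass
SA = (189.7 / 22414) * 6.022e23 * 0.162e-18 / 0.54
SA = 1529.0 m^2/g

1529.0


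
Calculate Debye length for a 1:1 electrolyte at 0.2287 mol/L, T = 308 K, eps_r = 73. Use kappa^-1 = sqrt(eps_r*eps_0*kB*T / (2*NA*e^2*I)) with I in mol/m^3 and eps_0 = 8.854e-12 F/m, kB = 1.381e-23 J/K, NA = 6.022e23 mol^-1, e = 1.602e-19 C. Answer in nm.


Ionic strength I = 0.2287 * 1^2 * 1000 = 228.7 mol/m^3
kappa^-1 = sqrt(73 * 8.854e-12 * 1.381e-23 * 308 / (2 * 6.022e23 * (1.602e-19)^2 * 228.7))
kappa^-1 = 0.624 nm

0.624


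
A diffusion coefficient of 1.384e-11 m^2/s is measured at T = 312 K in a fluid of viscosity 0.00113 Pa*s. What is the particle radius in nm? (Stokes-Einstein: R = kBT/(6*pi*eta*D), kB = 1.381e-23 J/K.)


Stokes-Einstein: R = kB*T / (6*pi*eta*D)
R = 1.381e-23 * 312 / (6 * pi * 0.00113 * 1.384e-11)
R = 1.46161e-08 m = 14.62 nm

14.62


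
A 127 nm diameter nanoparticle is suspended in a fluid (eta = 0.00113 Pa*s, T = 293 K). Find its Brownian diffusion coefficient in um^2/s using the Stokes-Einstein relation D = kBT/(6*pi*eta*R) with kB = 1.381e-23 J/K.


Radius R = 127/2 = 63.5 nm = 6.35e-08 m
D = kB*T / (6*pi*eta*R)
D = 1.381e-23 * 293 / (6 * pi * 0.00113 * 6.35e-08)
D = 2.99163e-12 m^2/s = 2.992 um^2/s

2.992


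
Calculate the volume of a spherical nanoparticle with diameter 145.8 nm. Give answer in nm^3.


Radius r = 145.8/2 = 72.9 nm
Volume V = (4/3) * pi * r^3
V = (4/3) * pi * (72.9)^3
V = 1622823.15 nm^3

1622823.15


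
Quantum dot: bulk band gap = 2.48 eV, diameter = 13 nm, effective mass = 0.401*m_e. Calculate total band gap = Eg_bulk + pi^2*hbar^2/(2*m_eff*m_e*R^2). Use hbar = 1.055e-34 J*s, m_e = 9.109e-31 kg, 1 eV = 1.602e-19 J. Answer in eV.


Radius R = 13/2 nm = 6.5e-09 m
Confinement energy dE = pi^2 * hbar^2 / (2 * m_eff * m_e * R^2)
dE = pi^2 * (1.055e-34)^2 / (2 * 0.401 * 9.109e-31 * (6.5e-09)^2) J, divided by 1.602e-19 J/eV
dE = 0.0222 eV
Total band gap = E_g(bulk) + dE = 2.48 + 0.0222 = 2.5022 eV

2.5022


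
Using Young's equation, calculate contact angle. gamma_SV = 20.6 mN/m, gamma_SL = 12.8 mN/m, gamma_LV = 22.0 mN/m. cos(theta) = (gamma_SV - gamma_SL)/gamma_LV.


cos(theta) = (gamma_SV - gamma_SL) / gamma_LV
cos(theta) = (20.6 - 12.8) / 22.0
cos(theta) = 0.354545
theta = arccos(0.354545) = 69.23 degrees

69.23


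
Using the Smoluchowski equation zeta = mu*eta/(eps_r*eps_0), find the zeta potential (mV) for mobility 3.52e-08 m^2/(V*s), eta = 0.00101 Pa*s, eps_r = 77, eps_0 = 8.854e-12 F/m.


Smoluchowski equation: zeta = mu * eta / (eps_r * eps_0)
zeta = 3.52e-08 * 0.00101 / (77 * 8.854e-12)
zeta = 0.052148 V = 52.15 mV

52.15


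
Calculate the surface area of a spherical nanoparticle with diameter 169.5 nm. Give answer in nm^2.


Radius r = 169.5/2 = 84.75 nm
Surface area SA = 4 * pi * r^2
SA = 4 * pi * (84.75)^2
SA = 90258.74 nm^2

90258.74


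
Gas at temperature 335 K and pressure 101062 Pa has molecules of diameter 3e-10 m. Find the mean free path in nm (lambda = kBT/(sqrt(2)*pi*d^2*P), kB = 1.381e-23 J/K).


Mean free path: lambda = kB*T / (sqrt(2) * pi * d^2 * P)
lambda = 1.381e-23 * 335 / (sqrt(2) * pi * (3e-10)^2 * 101062)
lambda = 1.14484e-07 m
lambda = 114.48 nm

114.48


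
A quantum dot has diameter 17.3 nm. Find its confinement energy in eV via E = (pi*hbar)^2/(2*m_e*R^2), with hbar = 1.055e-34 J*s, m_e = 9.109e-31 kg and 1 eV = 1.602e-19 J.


Radius R = 17.3/2 = 8.65 nm = 8.65e-09 m
E = (pi * 1.055e-34)^2 / (2 * 9.109e-31 * (8.65e-09)^2)
E(J) = 8.05883e-22
E = E(J) / 1.602e-19 = 0.005 eV

0.005


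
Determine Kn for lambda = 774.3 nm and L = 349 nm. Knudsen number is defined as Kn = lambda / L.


Knudsen number Kn = lambda / L
Kn = 774.3 / 349
Kn = 2.2186

2.2186


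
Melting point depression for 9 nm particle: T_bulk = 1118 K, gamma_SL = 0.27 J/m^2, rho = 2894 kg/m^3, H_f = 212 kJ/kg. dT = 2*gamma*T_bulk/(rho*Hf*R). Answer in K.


Radius R = 9/2 = 4.5 nm = 4.5e-09 m
Convert H_f = 212 kJ/kg = 212000 J/kg
dT = 2 * gamma_SL * T_bulk / (rho * H_f * R)
dT = 2 * 0.27 * 1118 / (2894 * 212000 * 4.5e-09)
dT = 218.7 K

218.7


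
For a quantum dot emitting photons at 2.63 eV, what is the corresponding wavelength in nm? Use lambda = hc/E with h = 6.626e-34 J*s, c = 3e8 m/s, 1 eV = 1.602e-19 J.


Convert energy: E = 2.63 eV = 2.63 * 1.602e-19 = 4.21326e-19 J
lambda = h*c / E = 6.626e-34 * 3e8 / 4.21326e-19
lambda = 4.71796e-07 m = 471.8 nm

471.8


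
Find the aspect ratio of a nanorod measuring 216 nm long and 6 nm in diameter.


Aspect ratio AR = length / diameter
AR = 216 / 6
AR = 36.0

36.0


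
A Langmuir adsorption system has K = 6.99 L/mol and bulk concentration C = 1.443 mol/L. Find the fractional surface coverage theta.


Langmuir isotherm: theta = K*C / (1 + K*C)
K*C = 6.99 * 1.443 = 10.08657
theta = 10.08657 / (1 + 10.08657) = 10.08657 / 11.08657
theta = 0.9098

0.9098


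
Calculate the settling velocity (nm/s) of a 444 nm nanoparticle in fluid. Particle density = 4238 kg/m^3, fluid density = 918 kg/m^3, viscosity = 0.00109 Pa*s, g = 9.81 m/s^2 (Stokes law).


Radius R = 444/2 nm = 2.22e-07 m
Density difference = 4238 - 918 = 3320 kg/m^3
v = 2 * R^2 * (rho_p - rho_f) * g / (9 * eta)
v = 2 * (2.22e-07)^2 * 3320 * 9.81 / (9 * 0.00109)
v = 3.27246e-07 m/s = 327.2458 nm/s

327.2458


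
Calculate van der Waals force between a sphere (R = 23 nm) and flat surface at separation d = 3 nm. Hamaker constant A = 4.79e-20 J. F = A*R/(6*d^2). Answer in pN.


Convert to SI: R = 23 nm = 2.3e-08 m, d = 3 nm = 3e-09 m
F = A * R / (6 * d^2)
F = 4.79e-20 * 2.3e-08 / (6 * (3e-09)^2)
F = 2.04019e-11 N = 20.402 pN

20.402


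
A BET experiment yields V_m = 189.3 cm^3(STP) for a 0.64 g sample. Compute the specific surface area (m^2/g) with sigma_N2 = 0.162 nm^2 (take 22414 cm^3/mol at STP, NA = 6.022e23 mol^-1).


Number of moles in monolayer = V_m / 22414 = 189.3 / 22414 = 0.00844561
Number of molecules = moles * NA = 0.00844561 * 6.022e23
SA = molecules * sigma / mass
SA = (189.3 / 22414) * 6.022e23 * 0.162e-18 / 0.64
SA = 1287.4 m^2/g

1287.4


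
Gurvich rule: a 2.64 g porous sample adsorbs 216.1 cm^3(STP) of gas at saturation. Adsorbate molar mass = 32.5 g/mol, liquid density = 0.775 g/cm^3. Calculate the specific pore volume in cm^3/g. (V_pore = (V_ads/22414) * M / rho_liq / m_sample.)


Moles adsorbed n = V_ads / 22414 = 216.1 / 22414 = 9.641296e-03 mol
Liquid volume V_liq = n * M / rho_liq = 9.641296e-03 * 32.5 / 0.775 = 0.40431 cm^3
Specific pore volume V_pore = V_liq / m_sample = 0.40431 / 2.64
V_pore = 0.1531 cm^3/g

0.1531


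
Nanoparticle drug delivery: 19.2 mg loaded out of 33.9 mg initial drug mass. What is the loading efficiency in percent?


Drug loading efficiency = (drug loaded / drug initial) * 100
DLE = 19.2 / 33.9 * 100
DLE = 0.5664 * 100
DLE = 56.64%

56.64


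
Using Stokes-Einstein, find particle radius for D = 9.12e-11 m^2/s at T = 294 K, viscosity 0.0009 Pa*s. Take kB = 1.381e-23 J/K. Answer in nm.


Stokes-Einstein: R = kB*T / (6*pi*eta*D)
R = 1.381e-23 * 294 / (6 * pi * 0.0009 * 9.12e-11)
R = 2.62423e-09 m = 2.62 nm

2.62


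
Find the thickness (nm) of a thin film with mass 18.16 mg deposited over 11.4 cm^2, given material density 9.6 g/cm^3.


Convert: m = 18.16 mg = 1.8160e-05 kg, A = 11.4 cm^2 = 1.1400e-03 m^2, rho = 9.6 g/cm^3 = 9600 kg/m^3
t = m / (A * rho)
t = 1.8160e-05 / (1.1400e-03 * 9600)
t = 1.6594e-06 m = 1659.4 nm

1659.4


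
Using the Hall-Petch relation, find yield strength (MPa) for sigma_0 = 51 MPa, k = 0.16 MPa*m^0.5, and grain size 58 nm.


d = 58 nm = 5.8e-08 m
sqrt(d) = 0.0002408319
Hall-Petch contribution = k / sqrt(d) = 0.16 / 0.0002408319 = 664.4 MPa
sigma = sigma_0 + k/sqrt(d) = 51 + 664.4 = 715.4 MPa

715.4


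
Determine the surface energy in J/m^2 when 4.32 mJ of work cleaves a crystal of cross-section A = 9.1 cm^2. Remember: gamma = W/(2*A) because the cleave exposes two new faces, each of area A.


Convert: A = 9.1 cm^2 = 0.00091 m^2, W = 4.32 mJ = 0.00432 J
Cleaving exposes two faces of area A, so total new surface = 2*A and gamma = W / (2*A)
gamma = 0.00432 / (2 * 0.00091)
gamma = 2.374 J/m^2

2.374


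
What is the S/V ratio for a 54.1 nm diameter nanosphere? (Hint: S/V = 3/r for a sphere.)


Radius r = 54.1/2 = 27.05 nm
S/V = 3 / r = 3 / 27.05
S/V = 0.1109 nm^-1

0.1109


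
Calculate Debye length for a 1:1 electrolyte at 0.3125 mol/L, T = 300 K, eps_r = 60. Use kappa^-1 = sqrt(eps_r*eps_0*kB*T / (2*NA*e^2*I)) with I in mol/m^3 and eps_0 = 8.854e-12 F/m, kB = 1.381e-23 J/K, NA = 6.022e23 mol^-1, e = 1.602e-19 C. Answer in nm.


Ionic strength I = 0.3125 * 1^2 * 1000 = 312.5 mol/m^3
kappa^-1 = sqrt(60 * 8.854e-12 * 1.381e-23 * 300 / (2 * 6.022e23 * (1.602e-19)^2 * 312.5))
kappa^-1 = 0.477 nm

0.477


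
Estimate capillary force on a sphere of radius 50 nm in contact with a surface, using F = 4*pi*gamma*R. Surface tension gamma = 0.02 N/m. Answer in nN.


Convert radius: R = 50 nm = 5e-08 m
F = 4 * pi * gamma * R
F = 4 * pi * 0.02 * 5e-08
F = 1.25664e-08 N = 12.5664 nN

12.5664


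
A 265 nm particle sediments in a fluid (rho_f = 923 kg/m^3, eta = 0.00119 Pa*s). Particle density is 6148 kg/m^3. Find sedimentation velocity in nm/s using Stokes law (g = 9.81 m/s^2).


Radius R = 265/2 nm = 1.325e-07 m
Density difference = 6148 - 923 = 5225 kg/m^3
v = 2 * R^2 * (rho_p - rho_f) * g / (9 * eta)
v = 2 * (1.325e-07)^2 * 5225 * 9.81 / (9 * 0.00119)
v = 1.68046e-07 m/s = 168.0458 nm/s

168.0458


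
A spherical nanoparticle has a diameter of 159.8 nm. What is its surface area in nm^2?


Radius r = 159.8/2 = 79.9 nm
Surface area SA = 4 * pi * r^2
SA = 4 * pi * (79.9)^2
SA = 80223.84 nm^2

80223.84


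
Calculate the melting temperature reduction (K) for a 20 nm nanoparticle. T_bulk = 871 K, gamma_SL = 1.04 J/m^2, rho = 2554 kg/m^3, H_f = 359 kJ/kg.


Radius R = 20/2 = 10 nm = 1e-08 m
Convert H_f = 359 kJ/kg = 359000 J/kg
dT = 2 * gamma_SL * T_bulk / (rho * H_f * R)
dT = 2 * 1.04 * 871 / (2554 * 359000 * 1e-08)
dT = 197.6 K

197.6


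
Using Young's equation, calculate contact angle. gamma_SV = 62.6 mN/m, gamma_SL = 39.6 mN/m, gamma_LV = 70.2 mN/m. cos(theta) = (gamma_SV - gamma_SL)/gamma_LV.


cos(theta) = (gamma_SV - gamma_SL) / gamma_LV
cos(theta) = (62.6 - 39.6) / 70.2
cos(theta) = 0.327635
theta = arccos(0.327635) = 70.87 degrees

70.87


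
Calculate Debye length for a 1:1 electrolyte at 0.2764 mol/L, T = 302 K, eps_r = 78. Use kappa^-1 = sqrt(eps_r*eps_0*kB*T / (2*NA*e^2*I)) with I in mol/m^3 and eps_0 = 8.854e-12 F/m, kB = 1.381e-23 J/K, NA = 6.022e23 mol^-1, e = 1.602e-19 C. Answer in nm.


Ionic strength I = 0.2764 * 1^2 * 1000 = 276.4 mol/m^3
kappa^-1 = sqrt(78 * 8.854e-12 * 1.381e-23 * 302 / (2 * 6.022e23 * (1.602e-19)^2 * 276.4))
kappa^-1 = 0.581 nm

0.581


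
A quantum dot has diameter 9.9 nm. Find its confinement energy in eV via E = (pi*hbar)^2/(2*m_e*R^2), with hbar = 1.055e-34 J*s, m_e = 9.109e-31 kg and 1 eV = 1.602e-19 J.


Radius R = 9.9/2 = 4.95 nm = 4.95e-09 m
E = (pi * 1.055e-34)^2 / (2 * 9.109e-31 * (4.95e-09)^2)
E(J) = 2.4609e-21
E = E(J) / 1.602e-19 = 0.0154 eV

0.0154


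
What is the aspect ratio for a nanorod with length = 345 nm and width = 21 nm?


Aspect ratio AR = length / diameter
AR = 345 / 21
AR = 16.43

16.43


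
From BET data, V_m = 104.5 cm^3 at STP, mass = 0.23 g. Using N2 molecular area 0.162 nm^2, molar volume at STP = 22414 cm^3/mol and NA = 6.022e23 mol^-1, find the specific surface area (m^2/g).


Number of moles in monolayer = V_m / 22414 = 104.5 / 22414 = 0.00466226
Number of molecules = moles * NA = 0.00466226 * 6.022e23
SA = molecules * sigma / mass
SA = (104.5 / 22414) * 6.022e23 * 0.162e-18 / 0.23
SA = 1977.5 m^2/g

1977.5


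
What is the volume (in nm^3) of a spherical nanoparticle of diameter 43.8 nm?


Radius r = 43.8/2 = 21.9 nm
Volume V = (4/3) * pi * r^3
V = (4/3) * pi * (21.9)^3
V = 43996.79 nm^3

43996.79


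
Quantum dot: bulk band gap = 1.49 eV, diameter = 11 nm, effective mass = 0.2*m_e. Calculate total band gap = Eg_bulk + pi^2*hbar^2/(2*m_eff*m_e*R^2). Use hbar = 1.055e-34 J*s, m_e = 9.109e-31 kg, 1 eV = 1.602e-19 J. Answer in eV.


Radius R = 11/2 nm = 5.5e-09 m
Confinement energy dE = pi^2 * hbar^2 / (2 * m_eff * m_e * R^2)
dE = pi^2 * (1.055e-34)^2 / (2 * 0.2 * 9.109e-31 * (5.5e-09)^2) J, divided by 1.602e-19 J/eV
dE = 0.0622 eV
Total band gap = E_g(bulk) + dE = 1.49 + 0.0622 = 1.5522 eV

1.5522


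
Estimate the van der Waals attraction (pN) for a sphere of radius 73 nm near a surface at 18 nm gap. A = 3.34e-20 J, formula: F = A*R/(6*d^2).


Convert to SI: R = 73 nm = 7.3e-08 m, d = 18 nm = 1.8e-08 m
F = A * R / (6 * d^2)
F = 3.34e-20 * 7.3e-08 / (6 * (1.8e-08)^2)
F = 1.25422e-12 N = 1.254 pN

1.254


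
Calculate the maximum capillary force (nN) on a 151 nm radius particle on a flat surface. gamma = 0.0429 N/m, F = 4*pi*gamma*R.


Convert radius: R = 151 nm = 1.51e-07 m
F = 4 * pi * gamma * R
F = 4 * pi * 0.0429 * 1.51e-07
F = 8.14037e-08 N = 81.4037 nN

81.4037


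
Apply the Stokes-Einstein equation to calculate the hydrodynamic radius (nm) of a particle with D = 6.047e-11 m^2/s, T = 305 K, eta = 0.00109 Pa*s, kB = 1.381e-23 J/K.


Stokes-Einstein: R = kB*T / (6*pi*eta*D)
R = 1.381e-23 * 305 / (6 * pi * 0.00109 * 6.047e-11)
R = 3.3902e-09 m = 3.39 nm

3.39


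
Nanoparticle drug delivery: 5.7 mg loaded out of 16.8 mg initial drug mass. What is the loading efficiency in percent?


Drug loading efficiency = (drug loaded / drug initial) * 100
DLE = 5.7 / 16.8 * 100
DLE = 0.3393 * 100
DLE = 33.93%

33.93


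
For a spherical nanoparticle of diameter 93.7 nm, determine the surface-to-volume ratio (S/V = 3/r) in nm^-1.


Radius r = 93.7/2 = 46.85 nm
S/V = 3 / r = 3 / 46.85
S/V = 0.064 nm^-1

0.064


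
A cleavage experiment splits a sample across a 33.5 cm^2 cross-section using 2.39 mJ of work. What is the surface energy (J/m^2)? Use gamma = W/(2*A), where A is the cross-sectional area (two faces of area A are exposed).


Convert: A = 33.5 cm^2 = 0.00335 m^2, W = 2.39 mJ = 0.00239 J
Cleaving exposes two faces of area A, so total new surface = 2*A and gamma = W / (2*A)
gamma = 0.00239 / (2 * 0.00335)
gamma = 0.357 J/m^2

0.357


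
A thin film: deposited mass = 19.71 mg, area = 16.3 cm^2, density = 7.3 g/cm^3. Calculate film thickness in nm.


Convert: m = 19.71 mg = 1.9710e-05 kg, A = 16.3 cm^2 = 1.6300e-03 m^2, rho = 7.3 g/cm^3 = 7300 kg/m^3
t = m / (A * rho)
t = 1.9710e-05 / (1.6300e-03 * 7300)
t = 1.6564e-06 m = 1656.4 nm

1656.4


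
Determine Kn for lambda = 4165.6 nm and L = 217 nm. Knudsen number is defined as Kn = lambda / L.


Knudsen number Kn = lambda / L
Kn = 4165.6 / 217
Kn = 19.1963

19.1963


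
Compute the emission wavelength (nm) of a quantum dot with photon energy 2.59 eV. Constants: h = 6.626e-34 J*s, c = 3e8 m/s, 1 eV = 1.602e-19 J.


Convert energy: E = 2.59 eV = 2.59 * 1.602e-19 = 4.14918e-19 J
lambda = h*c / E = 6.626e-34 * 3e8 / 4.14918e-19
lambda = 4.79083e-07 m = 479.1 nm

479.1


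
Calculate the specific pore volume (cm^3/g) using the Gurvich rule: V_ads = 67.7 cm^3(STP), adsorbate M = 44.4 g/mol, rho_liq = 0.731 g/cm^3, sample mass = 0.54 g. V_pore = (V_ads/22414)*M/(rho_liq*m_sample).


Moles adsorbed n = V_ads / 22414 = 67.7 / 22414 = 3.020434e-03 mol
Liquid volume V_liq = n * M / rho_liq = 3.020434e-03 * 44.4 / 0.731 = 0.18346 cm^3
Specific pore volume V_pore = V_liq / m_sample = 0.18346 / 0.54
V_pore = 0.3397 cm^3/g

0.3397


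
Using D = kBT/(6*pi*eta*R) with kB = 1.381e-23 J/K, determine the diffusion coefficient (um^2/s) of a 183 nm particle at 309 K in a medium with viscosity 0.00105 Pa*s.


Radius R = 183/2 = 91.5 nm = 9.15e-08 m
D = kB*T / (6*pi*eta*R)
D = 1.381e-23 * 309 / (6 * pi * 0.00105 * 9.15e-08)
D = 2.35635e-12 m^2/s = 2.356 um^2/s

2.356


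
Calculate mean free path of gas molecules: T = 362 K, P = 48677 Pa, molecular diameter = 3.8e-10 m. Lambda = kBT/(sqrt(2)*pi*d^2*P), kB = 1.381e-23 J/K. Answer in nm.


Mean free path: lambda = kB*T / (sqrt(2) * pi * d^2 * P)
lambda = 1.381e-23 * 362 / (sqrt(2) * pi * (3.8e-10)^2 * 48677)
lambda = 1.60083e-07 m
lambda = 160.08 nm

160.08


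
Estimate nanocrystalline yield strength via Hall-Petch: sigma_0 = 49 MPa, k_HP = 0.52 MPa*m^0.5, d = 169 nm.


d = 169 nm = 1.69e-07 m
sqrt(d) = 0.0004110961
Hall-Petch contribution = k / sqrt(d) = 0.52 / 0.0004110961 = 1264.9 MPa
sigma = sigma_0 + k/sqrt(d) = 49 + 1264.9 = 1313.9 MPa

1313.9


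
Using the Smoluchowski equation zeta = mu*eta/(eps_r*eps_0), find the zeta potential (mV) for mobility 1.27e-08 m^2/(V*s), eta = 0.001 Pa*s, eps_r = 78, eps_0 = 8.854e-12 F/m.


Smoluchowski equation: zeta = mu * eta / (eps_r * eps_0)
zeta = 1.27e-08 * 0.001 / (78 * 8.854e-12)
zeta = 0.018389 V = 18.39 mV

18.39


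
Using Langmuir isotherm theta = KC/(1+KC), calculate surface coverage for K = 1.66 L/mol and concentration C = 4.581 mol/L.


Langmuir isotherm: theta = K*C / (1 + K*C)
K*C = 1.66 * 4.581 = 7.60446
theta = 7.60446 / (1 + 7.60446) = 7.60446 / 8.60446
theta = 0.8838

0.8838


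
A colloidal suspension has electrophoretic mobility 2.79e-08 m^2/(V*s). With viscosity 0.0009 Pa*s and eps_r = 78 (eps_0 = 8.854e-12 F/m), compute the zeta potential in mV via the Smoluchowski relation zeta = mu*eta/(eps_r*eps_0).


Smoluchowski equation: zeta = mu * eta / (eps_r * eps_0)
zeta = 2.79e-08 * 0.0009 / (78 * 8.854e-12)
zeta = 0.036359 V = 36.36 mV

36.36


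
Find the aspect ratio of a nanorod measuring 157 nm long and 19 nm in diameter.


Aspect ratio AR = length / diameter
AR = 157 / 19
AR = 8.26

8.26


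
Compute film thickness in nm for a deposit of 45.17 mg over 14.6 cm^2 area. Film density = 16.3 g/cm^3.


Convert: m = 45.17 mg = 4.5170e-05 kg, A = 14.6 cm^2 = 1.4600e-03 m^2, rho = 16.3 g/cm^3 = 16300 kg/m^3
t = m / (A * rho)
t = 4.5170e-05 / (1.4600e-03 * 16300)
t = 1.8981e-06 m = 1898.1 nm

1898.1


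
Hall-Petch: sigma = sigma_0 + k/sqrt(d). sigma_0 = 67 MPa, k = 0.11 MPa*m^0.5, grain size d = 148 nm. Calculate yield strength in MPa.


d = 148 nm = 1.48e-07 m
sqrt(d) = 0.0003847077
Hall-Petch contribution = k / sqrt(d) = 0.11 / 0.0003847077 = 285.9 MPa
sigma = sigma_0 + k/sqrt(d) = 67 + 285.9 = 352.9 MPa

352.9


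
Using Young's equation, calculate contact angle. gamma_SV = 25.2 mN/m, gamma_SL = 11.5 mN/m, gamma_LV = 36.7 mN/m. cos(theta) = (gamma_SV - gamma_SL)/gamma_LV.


cos(theta) = (gamma_SV - gamma_SL) / gamma_LV
cos(theta) = (25.2 - 11.5) / 36.7
cos(theta) = 0.373297
theta = arccos(0.373297) = 68.08 degrees

68.08


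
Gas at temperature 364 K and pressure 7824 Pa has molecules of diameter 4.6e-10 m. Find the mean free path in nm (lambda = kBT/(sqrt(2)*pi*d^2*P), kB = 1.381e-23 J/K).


Mean free path: lambda = kB*T / (sqrt(2) * pi * d^2 * P)
lambda = 1.381e-23 * 364 / (sqrt(2) * pi * (4.6e-10)^2 * 7824)
lambda = 6.83417e-07 m
lambda = 683.42 nm

683.42


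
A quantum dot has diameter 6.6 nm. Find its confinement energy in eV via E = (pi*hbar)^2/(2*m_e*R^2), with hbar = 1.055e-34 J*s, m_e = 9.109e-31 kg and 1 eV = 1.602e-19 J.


Radius R = 6.6/2 = 3.3 nm = 3.3e-09 m
E = (pi * 1.055e-34)^2 / (2 * 9.109e-31 * (3.3e-09)^2)
E(J) = 5.53702e-21
E = E(J) / 1.602e-19 = 0.0346 eV

0.0346


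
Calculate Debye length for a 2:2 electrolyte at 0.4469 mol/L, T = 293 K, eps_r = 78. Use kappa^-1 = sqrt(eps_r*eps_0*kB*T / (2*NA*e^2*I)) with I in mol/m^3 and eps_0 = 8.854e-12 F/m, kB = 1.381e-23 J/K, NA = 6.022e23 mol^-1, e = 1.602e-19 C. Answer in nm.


Ionic strength I = 0.4469 * 2^2 * 1000 = 1787.6 mol/m^3
kappa^-1 = sqrt(78 * 8.854e-12 * 1.381e-23 * 293 / (2 * 6.022e23 * (1.602e-19)^2 * 1787.6))
kappa^-1 = 0.225 nm

0.225


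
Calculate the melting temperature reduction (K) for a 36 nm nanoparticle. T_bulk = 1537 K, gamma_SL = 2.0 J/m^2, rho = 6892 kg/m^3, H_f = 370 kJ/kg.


Radius R = 36/2 = 18 nm = 1.8e-08 m
Convert H_f = 370 kJ/kg = 370000 J/kg
dT = 2 * gamma_SL * T_bulk / (rho * H_f * R)
dT = 2 * 2.0 * 1537 / (6892 * 370000 * 1.8e-08)
dT = 133.9 K

133.9


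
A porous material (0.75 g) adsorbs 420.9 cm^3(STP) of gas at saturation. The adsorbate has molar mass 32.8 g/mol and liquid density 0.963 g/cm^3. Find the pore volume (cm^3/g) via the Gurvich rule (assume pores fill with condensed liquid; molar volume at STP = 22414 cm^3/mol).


Moles adsorbed n = V_ads / 22414 = 420.9 / 22414 = 1.877844e-02 mol
Liquid volume V_liq = n * M / rho_liq = 1.877844e-02 * 32.8 / 0.963 = 0.63960 cm^3
Specific pore volume V_pore = V_liq / m_sample = 0.63960 / 0.75
V_pore = 0.8528 cm^3/g

0.8528


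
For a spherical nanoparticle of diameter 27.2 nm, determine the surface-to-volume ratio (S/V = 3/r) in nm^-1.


Radius r = 27.2/2 = 13.6 nm
S/V = 3 / r = 3 / 13.6
S/V = 0.2206 nm^-1

0.2206


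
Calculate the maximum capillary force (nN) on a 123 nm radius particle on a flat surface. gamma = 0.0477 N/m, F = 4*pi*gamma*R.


Convert radius: R = 123 nm = 1.23e-07 m
F = 4 * pi * gamma * R
F = 4 * pi * 0.0477 * 1.23e-07
F = 7.37282e-08 N = 73.7282 nN

73.7282


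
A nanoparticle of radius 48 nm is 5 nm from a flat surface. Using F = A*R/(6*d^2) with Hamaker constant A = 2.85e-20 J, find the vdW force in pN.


Convert to SI: R = 48 nm = 4.8e-08 m, d = 5 nm = 5e-09 m
F = A * R / (6 * d^2)
F = 2.85e-20 * 4.8e-08 / (6 * (5e-09)^2)
F = 9.12e-12 N = 9.12 pN

9.12


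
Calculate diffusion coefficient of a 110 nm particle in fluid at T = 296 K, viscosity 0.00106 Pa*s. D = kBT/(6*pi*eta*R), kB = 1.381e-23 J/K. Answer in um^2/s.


Radius R = 110/2 = 55 nm = 5.5e-08 m
D = kB*T / (6*pi*eta*R)
D = 1.381e-23 * 296 / (6 * pi * 0.00106 * 5.5e-08)
D = 3.71977e-12 m^2/s = 3.72 um^2/s

3.72


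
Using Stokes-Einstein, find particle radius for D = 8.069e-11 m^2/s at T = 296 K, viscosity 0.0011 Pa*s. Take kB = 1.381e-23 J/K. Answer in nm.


Stokes-Einstein: R = kB*T / (6*pi*eta*D)
R = 1.381e-23 * 296 / (6 * pi * 0.0011 * 8.069e-11)
R = 2.44327e-09 m = 2.44 nm

2.44


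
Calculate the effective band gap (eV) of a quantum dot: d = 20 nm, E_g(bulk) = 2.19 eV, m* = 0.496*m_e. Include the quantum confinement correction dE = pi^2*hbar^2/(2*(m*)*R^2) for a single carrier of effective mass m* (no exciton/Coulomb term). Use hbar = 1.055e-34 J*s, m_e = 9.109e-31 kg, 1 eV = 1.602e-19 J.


Radius R = 20/2 nm = 1e-08 m
Confinement energy dE = pi^2 * hbar^2 / (2 * m_eff * m_e * R^2)
dE = pi^2 * (1.055e-34)^2 / (2 * 0.496 * 9.109e-31 * (1e-08)^2) J, divided by 1.602e-19 J/eV
dE = 0.0076 eV
Total band gap = E_g(bulk) + dE = 2.19 + 0.0076 = 2.1976 eV

2.1976


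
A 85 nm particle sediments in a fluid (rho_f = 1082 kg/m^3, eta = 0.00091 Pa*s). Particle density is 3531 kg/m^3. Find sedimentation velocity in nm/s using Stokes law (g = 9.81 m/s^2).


Radius R = 85/2 nm = 4.25e-08 m
Density difference = 3531 - 1082 = 2449 kg/m^3
v = 2 * R^2 * (rho_p - rho_f) * g / (9 * eta)
v = 2 * (4.25e-08)^2 * 2449 * 9.81 / (9 * 0.00091)
v = 1.0597e-08 m/s = 10.597 nm/s

10.597


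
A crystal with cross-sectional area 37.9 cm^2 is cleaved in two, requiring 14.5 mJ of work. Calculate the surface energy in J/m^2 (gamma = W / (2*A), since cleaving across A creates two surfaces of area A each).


Convert: A = 37.9 cm^2 = 0.00379 m^2, W = 14.5 mJ = 0.0145 J
Cleaving exposes two faces of area A, so total new surface = 2*A and gamma = W / (2*A)
gamma = 0.0145 / (2 * 0.00379)
gamma = 1.913 J/m^2

1.913


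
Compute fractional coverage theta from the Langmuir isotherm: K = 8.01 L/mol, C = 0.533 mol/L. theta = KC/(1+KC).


Langmuir isotherm: theta = K*C / (1 + K*C)
K*C = 8.01 * 0.533 = 4.26933
theta = 4.26933 / (1 + 4.26933) = 4.26933 / 5.26933
theta = 0.8102

0.8102


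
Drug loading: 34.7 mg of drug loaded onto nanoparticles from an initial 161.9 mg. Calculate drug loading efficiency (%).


Drug loading efficiency = (drug loaded / drug initial) * 100
DLE = 34.7 / 161.9 * 100
DLE = 0.2143 * 100
DLE = 21.43%

21.43


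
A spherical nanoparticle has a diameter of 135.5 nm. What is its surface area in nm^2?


Radius r = 135.5/2 = 67.75 nm
Surface area SA = 4 * pi * r^2
SA = 4 * pi * (67.75)^2
SA = 57680.43 nm^2

57680.43


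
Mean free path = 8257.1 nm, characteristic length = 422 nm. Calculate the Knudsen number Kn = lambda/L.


Knudsen number Kn = lambda / L
Kn = 8257.1 / 422
Kn = 19.5666

19.5666


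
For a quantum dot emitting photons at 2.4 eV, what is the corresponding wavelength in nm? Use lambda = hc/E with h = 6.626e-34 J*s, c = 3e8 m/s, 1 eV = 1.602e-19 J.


Convert energy: E = 2.4 eV = 2.4 * 1.602e-19 = 3.8448e-19 J
lambda = h*c / E = 6.626e-34 * 3e8 / 3.8448e-19
lambda = 5.1701e-07 m = 517.0 nm

517.0


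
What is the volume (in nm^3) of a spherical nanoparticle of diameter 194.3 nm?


Radius r = 194.3/2 = 97.15 nm
Volume V = (4/3) * pi * r^3
V = (4/3) * pi * (97.15)^3
V = 3840758.71 nm^3

3840758.71


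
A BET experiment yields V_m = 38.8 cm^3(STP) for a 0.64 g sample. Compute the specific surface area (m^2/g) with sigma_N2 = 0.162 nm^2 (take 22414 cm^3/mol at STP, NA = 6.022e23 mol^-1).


Number of moles in monolayer = V_m / 22414 = 38.8 / 22414 = 0.00173106
Number of molecules = moles * NA = 0.00173106 * 6.022e23
SA = molecules * sigma / mass
SA = (38.8 / 22414) * 6.022e23 * 0.162e-18 / 0.64
SA = 263.9 m^2/g

263.9


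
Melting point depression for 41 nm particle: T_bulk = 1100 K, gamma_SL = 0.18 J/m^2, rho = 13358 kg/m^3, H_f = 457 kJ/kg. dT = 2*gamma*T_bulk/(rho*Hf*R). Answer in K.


Radius R = 41/2 = 20.5 nm = 2.05e-08 m
Convert H_f = 457 kJ/kg = 457000 J/kg
dT = 2 * gamma_SL * T_bulk / (rho * H_f * R)
dT = 2 * 0.18 * 1100 / (13358 * 457000 * 2.05e-08)
dT = 3.2 K

3.2


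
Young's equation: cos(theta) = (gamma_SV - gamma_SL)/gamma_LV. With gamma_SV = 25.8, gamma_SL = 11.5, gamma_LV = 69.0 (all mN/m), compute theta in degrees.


cos(theta) = (gamma_SV - gamma_SL) / gamma_LV
cos(theta) = (25.8 - 11.5) / 69.0
cos(theta) = 0.207246
theta = arccos(0.207246) = 78.04 degrees

78.04


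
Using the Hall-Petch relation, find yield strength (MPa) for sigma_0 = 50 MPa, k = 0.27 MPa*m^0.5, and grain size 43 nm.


d = 43 nm = 4.3e-08 m
sqrt(d) = 0.0002073644
Hall-Petch contribution = k / sqrt(d) = 0.27 / 0.0002073644 = 1302.1 MPa
sigma = sigma_0 + k/sqrt(d) = 50 + 1302.1 = 1352.1 MPa

1352.1


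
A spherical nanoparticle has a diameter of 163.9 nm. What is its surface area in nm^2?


Radius r = 163.9/2 = 81.95 nm
Surface area SA = 4 * pi * r^2
SA = 4 * pi * (81.95)^2
SA = 84393.26 nm^2

84393.26


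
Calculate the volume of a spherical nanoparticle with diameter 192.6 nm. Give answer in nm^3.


Radius r = 192.6/2 = 96.3 nm
Volume V = (4/3) * pi * r^3
V = (4/3) * pi * (96.3)^3
V = 3740825.68 nm^3

3740825.68


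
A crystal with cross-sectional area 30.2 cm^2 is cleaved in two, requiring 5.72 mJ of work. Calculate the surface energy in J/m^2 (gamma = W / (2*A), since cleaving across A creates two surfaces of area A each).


Convert: A = 30.2 cm^2 = 0.00302 m^2, W = 5.72 mJ = 0.00572 J
Cleaving exposes two faces of area A, so total new surface = 2*A and gamma = W / (2*A)
gamma = 0.00572 / (2 * 0.00302)
gamma = 0.947 J/m^2

0.947


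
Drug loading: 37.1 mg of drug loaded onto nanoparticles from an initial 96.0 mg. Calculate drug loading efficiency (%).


Drug loading efficiency = (drug loaded / drug initial) * 100
DLE = 37.1 / 96.0 * 100
DLE = 0.3865 * 100
DLE = 38.65%

38.65


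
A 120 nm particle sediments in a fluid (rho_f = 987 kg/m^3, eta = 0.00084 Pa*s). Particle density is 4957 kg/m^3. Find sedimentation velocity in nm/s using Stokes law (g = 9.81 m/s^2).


Radius R = 120/2 nm = 6e-08 m
Density difference = 4957 - 987 = 3970 kg/m^3
v = 2 * R^2 * (rho_p - rho_f) * g / (9 * eta)
v = 2 * (6e-08)^2 * 3970 * 9.81 / (9 * 0.00084)
v = 3.70911e-08 m/s = 37.0911 nm/s

37.0911


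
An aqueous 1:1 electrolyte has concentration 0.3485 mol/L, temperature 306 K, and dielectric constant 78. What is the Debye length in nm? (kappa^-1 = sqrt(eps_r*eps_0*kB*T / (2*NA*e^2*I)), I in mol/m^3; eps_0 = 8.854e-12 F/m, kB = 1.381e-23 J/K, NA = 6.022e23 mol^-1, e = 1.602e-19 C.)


Ionic strength I = 0.3485 * 1^2 * 1000 = 348.5 mol/m^3
kappa^-1 = sqrt(78 * 8.854e-12 * 1.381e-23 * 306 / (2 * 6.022e23 * (1.602e-19)^2 * 348.5))
kappa^-1 = 0.521 nm

0.521


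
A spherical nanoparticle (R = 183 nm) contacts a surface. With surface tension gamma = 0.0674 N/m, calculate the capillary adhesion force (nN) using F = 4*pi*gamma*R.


Convert radius: R = 183 nm = 1.83e-07 m
F = 4 * pi * gamma * R
F = 4 * pi * 0.0674 * 1.83e-07
F = 1.54996e-07 N = 154.9961 nN

154.9961


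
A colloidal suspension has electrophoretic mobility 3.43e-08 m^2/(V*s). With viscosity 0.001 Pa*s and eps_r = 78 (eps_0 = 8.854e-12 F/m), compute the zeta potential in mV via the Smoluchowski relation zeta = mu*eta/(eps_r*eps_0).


Smoluchowski equation: zeta = mu * eta / (eps_r * eps_0)
zeta = 3.43e-08 * 0.001 / (78 * 8.854e-12)
zeta = 0.049666 V = 49.67 mV

49.67


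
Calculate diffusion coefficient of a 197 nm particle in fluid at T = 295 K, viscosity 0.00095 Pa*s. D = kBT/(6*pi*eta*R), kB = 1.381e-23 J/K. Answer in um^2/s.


Radius R = 197/2 = 98.5 nm = 9.85e-08 m
D = kB*T / (6*pi*eta*R)
D = 1.381e-23 * 295 / (6 * pi * 0.00095 * 9.85e-08)
D = 2.3097e-12 m^2/s = 2.31 um^2/s

2.31


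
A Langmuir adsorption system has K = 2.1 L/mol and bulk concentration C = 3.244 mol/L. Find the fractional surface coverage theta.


Langmuir isotherm: theta = K*C / (1 + K*C)
K*C = 2.1 * 3.244 = 6.8124
theta = 6.8124 / (1 + 6.8124) = 6.8124 / 7.8124
theta = 0.872

0.872


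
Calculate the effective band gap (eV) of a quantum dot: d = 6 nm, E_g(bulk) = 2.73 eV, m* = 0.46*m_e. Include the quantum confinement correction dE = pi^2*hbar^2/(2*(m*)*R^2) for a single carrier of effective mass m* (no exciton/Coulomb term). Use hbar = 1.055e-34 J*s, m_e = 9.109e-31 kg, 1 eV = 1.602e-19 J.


Radius R = 6/2 nm = 3e-09 m
Confinement energy dE = pi^2 * hbar^2 / (2 * m_eff * m_e * R^2)
dE = pi^2 * (1.055e-34)^2 / (2 * 0.46 * 9.109e-31 * (3e-09)^2) J, divided by 1.602e-19 J/eV
dE = 0.0909 eV
Total band gap = E_g(bulk) + dE = 2.73 + 0.0909 = 2.8209 eV

2.8209


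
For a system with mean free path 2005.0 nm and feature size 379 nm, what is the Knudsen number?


Knudsen number Kn = lambda / L
Kn = 2005.0 / 379
Kn = 5.2902

5.2902


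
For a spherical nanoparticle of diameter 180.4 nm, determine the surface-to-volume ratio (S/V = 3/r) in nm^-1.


Radius r = 180.4/2 = 90.2 nm
S/V = 3 / r = 3 / 90.2
S/V = 0.0333 nm^-1

0.0333


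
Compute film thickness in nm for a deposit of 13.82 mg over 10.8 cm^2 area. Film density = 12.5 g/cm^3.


Convert: m = 13.82 mg = 1.3820e-05 kg, A = 10.8 cm^2 = 1.0800e-03 m^2, rho = 12.5 g/cm^3 = 12500 kg/m^3
t = m / (A * rho)
t = 1.3820e-05 / (1.0800e-03 * 12500)
t = 1.0237e-06 m = 1023.7 nm

1023.7


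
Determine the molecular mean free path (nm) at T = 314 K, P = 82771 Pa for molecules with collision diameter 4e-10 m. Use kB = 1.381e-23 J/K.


Mean free path: lambda = kB*T / (sqrt(2) * pi * d^2 * P)
lambda = 1.381e-23 * 314 / (sqrt(2) * pi * (4e-10)^2 * 82771)
lambda = 7.36988e-08 m
lambda = 73.7 nm

73.7


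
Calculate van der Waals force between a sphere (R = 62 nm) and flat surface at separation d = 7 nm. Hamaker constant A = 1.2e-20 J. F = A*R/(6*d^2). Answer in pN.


Convert to SI: R = 62 nm = 6.2e-08 m, d = 7 nm = 7e-09 m
F = A * R / (6 * d^2)
F = 1.2e-20 * 6.2e-08 / (6 * (7e-09)^2)
F = 2.53061e-12 N = 2.531 pN

2.531


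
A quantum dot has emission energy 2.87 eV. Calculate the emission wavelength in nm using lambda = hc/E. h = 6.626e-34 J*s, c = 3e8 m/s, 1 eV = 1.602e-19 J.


Convert energy: E = 2.87 eV = 2.87 * 1.602e-19 = 4.59774e-19 J
lambda = h*c / E = 6.626e-34 * 3e8 / 4.59774e-19
lambda = 4.32343e-07 m = 432.3 nm

432.3


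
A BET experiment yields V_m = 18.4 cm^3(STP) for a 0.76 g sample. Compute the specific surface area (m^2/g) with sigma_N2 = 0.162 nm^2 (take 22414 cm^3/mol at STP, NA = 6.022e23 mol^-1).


Number of moles in monolayer = V_m / 22414 = 18.4 / 22414 = 0.00082092
Number of molecules = moles * NA = 0.00082092 * 6.022e23
SA = molecules * sigma / mass
SA = (18.4 / 22414) * 6.022e23 * 0.162e-18 / 0.76
SA = 105.4 m^2/g

105.4


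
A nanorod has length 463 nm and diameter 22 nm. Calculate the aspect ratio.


Aspect ratio AR = length / diameter
AR = 463 / 22
AR = 21.05

21.05


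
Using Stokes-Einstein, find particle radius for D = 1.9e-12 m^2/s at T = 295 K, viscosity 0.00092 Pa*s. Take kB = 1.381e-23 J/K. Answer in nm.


Stokes-Einstein: R = kB*T / (6*pi*eta*D)
R = 1.381e-23 * 295 / (6 * pi * 0.00092 * 1.9e-12)
R = 1.23644e-07 m = 123.64 nm

123.64


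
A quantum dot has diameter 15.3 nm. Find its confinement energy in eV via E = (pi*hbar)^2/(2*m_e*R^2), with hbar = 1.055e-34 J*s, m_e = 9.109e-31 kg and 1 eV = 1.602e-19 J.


Radius R = 15.3/2 = 7.65 nm = 7.65e-09 m
E = (pi * 1.055e-34)^2 / (2 * 9.109e-31 * (7.65e-09)^2)
E(J) = 1.03034e-21
E = E(J) / 1.602e-19 = 0.0064 eV

0.0064


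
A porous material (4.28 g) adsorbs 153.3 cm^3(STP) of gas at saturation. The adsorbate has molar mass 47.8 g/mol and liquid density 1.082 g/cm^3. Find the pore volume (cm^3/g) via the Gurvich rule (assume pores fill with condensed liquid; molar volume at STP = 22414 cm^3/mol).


Moles adsorbed n = V_ads / 22414 = 153.3 / 22414 = 6.839475e-03 mol
Liquid volume V_liq = n * M / rho_liq = 6.839475e-03 * 47.8 / 1.082 = 0.30215 cm^3
Specific pore volume V_pore = V_liq / m_sample = 0.30215 / 4.28
V_pore = 0.0706 cm^3/g

0.0706


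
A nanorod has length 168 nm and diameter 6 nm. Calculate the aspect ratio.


Aspect ratio AR = length / diameter
AR = 168 / 6
AR = 28.0

28.0


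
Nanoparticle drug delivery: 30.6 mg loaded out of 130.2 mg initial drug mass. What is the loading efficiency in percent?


Drug loading efficiency = (drug loaded / drug initial) * 100
DLE = 30.6 / 130.2 * 100
DLE = 0.235 * 100
DLE = 23.5%

23.5


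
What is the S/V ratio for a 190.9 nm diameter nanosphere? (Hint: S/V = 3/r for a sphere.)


Radius r = 190.9/2 = 95.45 nm
S/V = 3 / r = 3 / 95.45
S/V = 0.0314 nm^-1

0.0314


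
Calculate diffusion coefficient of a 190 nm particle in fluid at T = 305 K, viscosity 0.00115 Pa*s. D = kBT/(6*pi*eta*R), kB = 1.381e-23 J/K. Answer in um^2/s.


Radius R = 190/2 = 95 nm = 9.5e-08 m
D = kB*T / (6*pi*eta*R)
D = 1.381e-23 * 305 / (6 * pi * 0.00115 * 9.5e-08)
D = 2.04537e-12 m^2/s = 2.045 um^2/s

2.045


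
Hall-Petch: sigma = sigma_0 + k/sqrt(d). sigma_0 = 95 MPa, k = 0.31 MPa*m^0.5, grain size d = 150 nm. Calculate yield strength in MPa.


d = 150 nm = 1.5e-07 m
sqrt(d) = 0.0003872983
Hall-Petch contribution = k / sqrt(d) = 0.31 / 0.0003872983 = 800.4 MPa
sigma = sigma_0 + k/sqrt(d) = 95 + 800.4 = 895.4 MPa

895.4


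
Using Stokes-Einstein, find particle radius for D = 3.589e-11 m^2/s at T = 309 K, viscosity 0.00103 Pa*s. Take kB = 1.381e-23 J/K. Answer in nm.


Stokes-Einstein: R = kB*T / (6*pi*eta*D)
R = 1.381e-23 * 309 / (6 * pi * 0.00103 * 3.589e-11)
R = 6.12407e-09 m = 6.12 nm

6.12


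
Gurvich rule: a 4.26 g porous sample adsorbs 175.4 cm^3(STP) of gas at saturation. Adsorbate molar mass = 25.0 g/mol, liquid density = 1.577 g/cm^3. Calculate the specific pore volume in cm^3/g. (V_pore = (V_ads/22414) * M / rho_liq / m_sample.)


Moles adsorbed n = V_ads / 22414 = 175.4 / 22414 = 7.825466e-03 mol
Liquid volume V_liq = n * M / rho_liq = 7.825466e-03 * 25.0 / 1.577 = 0.12406 cm^3
Specific pore volume V_pore = V_liq / m_sample = 0.12406 / 4.26
V_pore = 0.0291 cm^3/g

0.0291


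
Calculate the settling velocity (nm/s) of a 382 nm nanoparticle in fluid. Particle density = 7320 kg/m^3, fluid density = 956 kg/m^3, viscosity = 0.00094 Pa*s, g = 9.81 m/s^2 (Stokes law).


Radius R = 382/2 nm = 1.91e-07 m
Density difference = 7320 - 956 = 6364 kg/m^3
v = 2 * R^2 * (rho_p - rho_f) * g / (9 * eta)
v = 2 * (1.91e-07)^2 * 6364 * 9.81 / (9 * 0.00094)
v = 5.38425e-07 m/s = 538.4254 nm/s

538.4254


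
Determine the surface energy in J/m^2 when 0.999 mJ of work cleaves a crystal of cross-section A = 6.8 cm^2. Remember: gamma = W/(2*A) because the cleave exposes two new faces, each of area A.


Convert: A = 6.8 cm^2 = 0.00068 m^2, W = 0.999 mJ = 0.000999 J
Cleaving exposes two faces of area A, so total new surface = 2*A and gamma = W / (2*A)
gamma = 0.000999 / (2 * 0.00068)
gamma = 0.735 J/m^2

0.735
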